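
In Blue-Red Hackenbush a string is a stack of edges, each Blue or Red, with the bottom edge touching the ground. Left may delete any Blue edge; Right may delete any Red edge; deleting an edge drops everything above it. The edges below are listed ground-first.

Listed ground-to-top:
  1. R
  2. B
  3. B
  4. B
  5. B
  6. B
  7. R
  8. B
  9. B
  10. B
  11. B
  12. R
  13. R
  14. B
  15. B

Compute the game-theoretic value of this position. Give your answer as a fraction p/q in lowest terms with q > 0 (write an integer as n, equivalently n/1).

Prefix values for R B B B B B R B B B B R R B B via {L|R} + simplicity:
1 of 15 · R · max L −∞ · min R 0 gives -1
2 of 15 · RB · max L -1 · min R 0 gives -1/2
3 of 15 · RBB · max L -1/2 · min R 0 gives -1/4
4 of 15 · RBBB · max L -1/4 · min R 0 gives -1/8
5 of 15 · RBBBB · max L -1/8 · min R 0 gives -1/16
6 of 15 · RBBBBB · max L -1/16 · min R 0 gives -1/32
7 of 15 · RBBBBBR · max L -1/16 · min R -1/32 gives -3/64
8 of 15 · RBBBBBRB · max L -3/64 · min R -1/32 gives -5/128
9 of 15 · RBBBBBRBB · max L -5/128 · min R -1/32 gives -9/256
10 of 15 · RBBBBBRBBB · max L -9/256 · min R -1/32 gives -17/512
11 of 15 · RBBBBBRBBBB · max L -17/512 · min R -1/32 gives -33/1024
12 of 15 · RBBBBBRBBBBR · max L -17/512 · min R -33/1024 gives -67/2048
13 of 15 · RBBBBBRBBBBRR · max L -17/512 · min R -67/2048 gives -135/4096
14 of 15 · RBBBBBRBBBBRRB · max L -135/4096 · min R -67/2048 gives -269/8192
15 of 15 · RBBBBBRBBBBRRBB · max L -269/8192 · min R -67/2048 gives -537/16384

-537/16384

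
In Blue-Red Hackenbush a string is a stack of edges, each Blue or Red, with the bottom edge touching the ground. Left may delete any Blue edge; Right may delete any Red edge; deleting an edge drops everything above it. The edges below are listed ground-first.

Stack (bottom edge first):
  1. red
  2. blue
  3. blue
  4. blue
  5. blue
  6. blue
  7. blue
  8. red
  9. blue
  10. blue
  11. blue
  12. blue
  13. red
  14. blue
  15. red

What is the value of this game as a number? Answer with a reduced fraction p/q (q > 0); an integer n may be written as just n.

Recurse on prefixes of the 15-edge string red blue blue blue blue blue blue red blue blue blue blue red blue red:
value_1 [r]  L=[—]  R=[0]  => -1
value_2 [rb]  L=[-1]  R=[0]  => -1/2
value_3 [rbb]  L=[-1; -1/2]  R=[0]  => -1/4
value_4 [rbbb]  L=[-1; -1/2; -1/4]  R=[0]  => -1/8
value_5 [rbbbb]  L=[-1; -1/2; -1/4; -1/8]  R=[0]  => -1/16
value_6 [rbbbbb]  L=[-1; -1/2; -1/4; -1/8; -1/16]  R=[0]  => -1/32
value_7 [rbbbbbb]  L=[-1; -1/2; -1/4; -1/8; -1/16; -1/32]  R=[0]  => -1/64
value_8 [rbbbbbbr]  L=[-1; -1/2; -1/4; -1/8; -1/16; -1/32]  R=[-1/64; 0]  => -3/128
value_9 [rbbbbbbrb]  L=[-1; -1/2; -1/4; -1/8; -1/16; -1/32; -3/128]  R=[-1/64; 0]  => -5/256
value_10 [rbbbbbbrbb]  L=[-1; -1/2; -1/4; -1/8; -1/16; -1/32; -3/128; -5/256]  R=[-1/64; 0]  => -9/512
value_11 [rbbbbbbrbbb]  L=[-1; -1/2; -1/4; -1/8; -1/16; -1/32; -3/128; -5/256; -9/512]  R=[-1/64; 0]  => -17/1024
value_12 [rbbbbbbrbbbb]  L=[-1; -1/2; -1/4; -1/8; -1/16; -1/32; -3/128; -5/256; -9/512; -17/1024]  R=[-1/64; 0]  => -33/2048
value_13 [rbbbbbbrbbbbr]  L=[-1; -1/2; -1/4; -1/8; -1/16; -1/32; -3/128; -5/256; -9/512; -17/1024]  R=[-33/2048; -1/64; 0]  => -67/4096
value_14 [rbbbbbbrbbbbrb]  L=[-1; -1/2; -1/4; -1/8; -1/16; -1/32; -3/128; -5/256; -9/512; -17/1024; -67/4096]  R=[-33/2048; -1/64; 0]  => -133/8192
value_15 [rbbbbbbrbbbbrbr]  L=[-1; -1/2; -1/4; -1/8; -1/16; -1/32; -3/128; -5/256; -9/512; -17/1024; -67/4096]  R=[-133/8192; -33/2048; -1/64; 0]  => -267/16384

-267/16384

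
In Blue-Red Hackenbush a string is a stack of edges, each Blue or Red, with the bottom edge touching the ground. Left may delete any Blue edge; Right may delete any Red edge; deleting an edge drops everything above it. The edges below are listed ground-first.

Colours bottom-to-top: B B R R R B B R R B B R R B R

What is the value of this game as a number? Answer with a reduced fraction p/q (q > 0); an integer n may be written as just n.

9829/8192

edge 1 of 15 (B): { 0 | ∅ } — 1
edge 2 of 15 (B): { 0,1 | ∅ } — 2
edge 3 of 15 (R): { 0,1 | 2 } — 3/2
edge 4 of 15 (R): { 0,1 | 3/2,2 } — 5/4
edge 5 of 15 (R): { 0,1 | 5/4,3/2,2 } — 9/8
edge 6 of 15 (B): { 0,1,9/8 | 5/4,3/2,2 } — 19/16
edge 7 of 15 (B): { 0,1,9/8,19/16 | 5/4,3/2,2 } — 39/32
edge 8 of 15 (R): { 0,1,9/8,19/16 | 39/32,5/4,3/2,2 } — 77/64
edge 9 of 15 (R): { 0,1,9/8,19/16 | 77/64,39/32,5/4,3/2,2 } — 153/128
edge 10 of 15 (B): { 0,1,9/8,19/16,153/128 | 77/64,39/32,5/4,3/2,2 } — 307/256
edge 11 of 15 (B): { 0,1,9/8,19/16,153/128,307/256 | 77/64,39/32,5/4,3/2,2 } — 615/512
edge 12 of 15 (R): { 0,1,9/8,19/16,153/128,307/256 | 615/512,77/64,39/32,5/4,3/2,2 } — 1229/1024
edge 13 of 15 (R): { 0,1,9/8,19/16,153/128,307/256 | 1229/1024,615/512,77/64,39/32,5/4,3/2,2 } — 2457/2048
edge 14 of 15 (B): { 0,1,9/8,19/16,153/128,307/256,2457/2048 | 1229/1024,615/512,77/64,39/32,5/4,3/2,2 } — 4915/4096
edge 15 of 15 (R): { 0,1,9/8,19/16,153/128,307/256,2457/2048 | 4915/4096,1229/1024,615/512,77/64,39/32,5/4,3/2,2 } — 9829/8192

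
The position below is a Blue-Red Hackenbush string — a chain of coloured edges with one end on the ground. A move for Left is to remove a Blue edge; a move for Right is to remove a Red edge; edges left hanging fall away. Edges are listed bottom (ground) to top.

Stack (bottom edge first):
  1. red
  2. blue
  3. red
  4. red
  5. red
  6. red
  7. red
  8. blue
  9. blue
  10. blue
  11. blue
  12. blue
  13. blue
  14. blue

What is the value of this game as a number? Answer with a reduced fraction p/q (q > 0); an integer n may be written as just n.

-7937/8192

step 1: add red to get r; options L={ ∅ } R={ 0 } → -1
step 2: add blue to get rb; options L={ -1 } R={ 0 } → -1/2
step 3: add red to get rbr; options L={ -1 } R={ -1/2, 0 } → -3/4
step 4: add red to get rbrr; options L={ -1 } R={ -3/4, -1/2, 0 } → -7/8
step 5: add red to get rbrrr; options L={ -1 } R={ -7/8, -3/4, -1/2, 0 } → -15/16
step 6: add red to get rbrrrr; options L={ -1 } R={ -15/16, -7/8, -3/4, -1/2, 0 } → -31/32
step 7: add red to get rbrrrrr; options L={ -1 } R={ -31/32, -15/16, -7/8, -3/4, -1/2, 0 } → -63/64
step 8: add blue to get rbrrrrrb; options L={ -1, -63/64 } R={ -31/32, -15/16, -7/8, -3/4, -1/2, 0 } → -125/128
step 9: add blue to get rbrrrrrbb; options L={ -1, -63/64, -125/128 } R={ -31/32, -15/16, -7/8, -3/4, -1/2, 0 } → -249/256
step 10: add blue to get rbrrrrrbbb; options L={ -1, -63/64, -125/128, -249/256 } R={ -31/32, -15/16, -7/8, -3/4, -1/2, 0 } → -497/512
step 11: add blue to get rbrrrrrbbbb; options L={ -1, -63/64, -125/128, -249/256, -497/512 } R={ -31/32, -15/16, -7/8, -3/4, -1/2, 0 } → -993/1024
step 12: add blue to get rbrrrrrbbbbb; options L={ -1, -63/64, -125/128, -249/256, -497/512, -993/1024 } R={ -31/32, -15/16, -7/8, -3/4, -1/2, 0 } → -1985/2048
step 13: add blue to get rbrrrrrbbbbbb; options L={ -1, -63/64, -125/128, -249/256, -497/512, -993/1024, -1985/2048 } R={ -31/32, -15/16, -7/8, -3/4, -1/2, 0 } → -3969/4096
step 14: add blue to get rbrrrrrbbbbbbb; options L={ -1, -63/64, -125/128, -249/256, -497/512, -993/1024, -1985/2048, -3969/4096 } R={ -31/32, -15/16, -7/8, -3/4, -1/2, 0 } → -7937/8192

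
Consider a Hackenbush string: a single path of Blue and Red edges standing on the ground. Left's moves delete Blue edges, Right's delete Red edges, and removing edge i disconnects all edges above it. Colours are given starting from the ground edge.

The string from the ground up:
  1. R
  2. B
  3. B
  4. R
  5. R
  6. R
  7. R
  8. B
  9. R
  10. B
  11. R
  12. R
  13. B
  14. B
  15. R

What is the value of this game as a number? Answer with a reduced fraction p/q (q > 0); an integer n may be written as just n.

value(R) = { — | 0 } so -1
value(RB) = { -1 | 0 } so -1/2
value(RBB) = { -1,-1/2 | 0 } so -1/4
value(RBBR) = { -1,-1/2 | -1/4,0 } so -3/8
value(RBBRR) = { -1,-1/2 | -3/8,-1/4,0 } so -7/16
value(RBBRRR) = { -1,-1/2 | -7/16,-3/8,-1/4,0 } so -15/32
value(RBBRRRR) = { -1,-1/2 | -15/32,-7/16,-3/8,-1/4,0 } so -31/64
value(RBBRRRRB) = { -1,-1/2,-31/64 | -15/32,-7/16,-3/8,-1/4,0 } so -61/128
value(RBBRRRRBR) = { -1,-1/2,-31/64 | -61/128,-15/32,-7/16,-3/8,-1/4,0 } so -123/256
value(RBBRRRRBRB) = { -1,-1/2,-31/64,-123/256 | -61/128,-15/32,-7/16,-3/8,-1/4,0 } so -245/512
value(RBBRRRRBRBR) = { -1,-1/2,-31/64,-123/256 | -245/512,-61/128,-15/32,-7/16,-3/8,-1/4,0 } so -491/1024
value(RBBRRRRBRBRR) = { -1,-1/2,-31/64,-123/256 | -491/1024,-245/512,-61/128,-15/32,-7/16,-3/8,-1/4,0 } so -983/2048
value(RBBRRRRBRBRRB) = { -1,-1/2,-31/64,-123/256,-983/2048 | -491/1024,-245/512,-61/128,-15/32,-7/16,-3/8,-1/4,0 } so -1965/4096
value(RBBRRRRBRBRRBB) = { -1,-1/2,-31/64,-123/256,-983/2048,-1965/4096 | -491/1024,-245/512,-61/128,-15/32,-7/16,-3/8,-1/4,0 } so -3929/8192
value(RBBRRRRBRBRRBBR) = { -1,-1/2,-31/64,-123/256,-983/2048,-1965/4096 | -3929/8192,-491/1024,-245/512,-61/128,-15/32,-7/16,-3/8,-1/4,0 } so -7859/16384

-7859/16384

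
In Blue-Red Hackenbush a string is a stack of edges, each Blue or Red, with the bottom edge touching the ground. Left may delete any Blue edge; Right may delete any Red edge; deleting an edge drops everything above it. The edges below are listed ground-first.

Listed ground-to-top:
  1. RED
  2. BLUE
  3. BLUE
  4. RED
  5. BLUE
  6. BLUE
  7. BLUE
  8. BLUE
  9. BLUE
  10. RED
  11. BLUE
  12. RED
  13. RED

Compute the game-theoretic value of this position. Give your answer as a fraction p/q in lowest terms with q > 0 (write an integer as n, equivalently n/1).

Prefix values for RED BLUE BLUE RED BLUE BLUE BLUE BLUE BLUE RED BLUE RED RED via {L|R} + simplicity:
step 1: add RED to get R; options L={ (no moves) } R={ 0 } = -1
step 2: add BLUE to get RB; options L={ -1 } R={ 0 } = -1/2
step 3: add BLUE to get RBB; options L={ -1 -1/2 } R={ 0 } = -1/4
step 4: add RED to get RBBR; options L={ -1 -1/2 } R={ -1/4 0 } = -3/8
step 5: add BLUE to get RBBRB; options L={ -1 -1/2 -3/8 } R={ -1/4 0 } = -5/16
step 6: add BLUE to get RBBRBB; options L={ -1 -1/2 -3/8 -5/16 } R={ -1/4 0 } = -9/32
step 7: add BLUE to get RBBRBBB; options L={ -1 -1/2 -3/8 -5/16 -9/32 } R={ -1/4 0 } = -17/64
step 8: add BLUE to get RBBRBBBB; options L={ -1 -1/2 -3/8 -5/16 -9/32 -17/64 } R={ -1/4 0 } = -33/128
step 9: add BLUE to get RBBRBBBBB; options L={ -1 -1/2 -3/8 -5/16 -9/32 -17/64 -33/128 } R={ -1/4 0 } = -65/256
step 10: add RED to get RBBRBBBBBR; options L={ -1 -1/2 -3/8 -5/16 -9/32 -17/64 -33/128 } R={ -65/256 -1/4 0 } = -131/512
step 11: add BLUE to get RBBRBBBBBRB; options L={ -1 -1/2 -3/8 -5/16 -9/32 -17/64 -33/128 -131/512 } R={ -65/256 -1/4 0 } = -261/1024
step 12: add RED to get RBBRBBBBBRBR; options L={ -1 -1/2 -3/8 -5/16 -9/32 -17/64 -33/128 -131/512 } R={ -261/1024 -65/256 -1/4 0 } = -523/2048
step 13: add RED to get RBBRBBBBBRBRR; options L={ -1 -1/2 -3/8 -5/16 -9/32 -17/64 -33/128 -131/512 } R={ -523/2048 -261/1024 -65/256 -1/4 0 } = -1047/4096

-1047/4096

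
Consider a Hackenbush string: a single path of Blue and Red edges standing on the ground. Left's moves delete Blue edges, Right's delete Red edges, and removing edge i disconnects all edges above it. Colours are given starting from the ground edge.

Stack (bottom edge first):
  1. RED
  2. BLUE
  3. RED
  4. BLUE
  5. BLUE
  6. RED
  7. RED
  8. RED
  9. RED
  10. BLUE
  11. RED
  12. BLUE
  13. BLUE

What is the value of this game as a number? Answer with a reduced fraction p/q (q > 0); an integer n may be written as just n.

-2537/4096

step 1: add RED to get R; options L={ none } R={ 0 } — -1
step 2: add BLUE to get RB; options L={ -1 } R={ 0 } — -1/2
step 3: add RED to get RBR; options L={ -1 } R={ -1/2,0 } — -3/4
step 4: add BLUE to get RBRB; options L={ -1,-3/4 } R={ -1/2,0 } — -5/8
step 5: add BLUE to get RBRBB; options L={ -1,-3/4,-5/8 } R={ -1/2,0 } — -9/16
step 6: add RED to get RBRBBR; options L={ -1,-3/4,-5/8 } R={ -9/16,-1/2,0 } — -19/32
step 7: add RED to get RBRBBRR; options L={ -1,-3/4,-5/8 } R={ -19/32,-9/16,-1/2,0 } — -39/64
step 8: add RED to get RBRBBRRR; options L={ -1,-3/4,-5/8 } R={ -39/64,-19/32,-9/16,-1/2,0 } — -79/128
step 9: add RED to get RBRBBRRRR; options L={ -1,-3/4,-5/8 } R={ -79/128,-39/64,-19/32,-9/16,-1/2,0 } — -159/256
step 10: add BLUE to get RBRBBRRRRB; options L={ -1,-3/4,-5/8,-159/256 } R={ -79/128,-39/64,-19/32,-9/16,-1/2,0 } — -317/512
step 11: add RED to get RBRBBRRRRBR; options L={ -1,-3/4,-5/8,-159/256 } R={ -317/512,-79/128,-39/64,-19/32,-9/16,-1/2,0 } — -635/1024
step 12: add BLUE to get RBRBBRRRRBRB; options L={ -1,-3/4,-5/8,-159/256,-635/1024 } R={ -317/512,-79/128,-39/64,-19/32,-9/16,-1/2,0 } — -1269/2048
step 13: add BLUE to get RBRBBRRRRBRBB; options L={ -1,-3/4,-5/8,-159/256,-635/1024,-1269/2048 } R={ -317/512,-79/128,-39/64,-19/32,-9/16,-1/2,0 } — -2537/4096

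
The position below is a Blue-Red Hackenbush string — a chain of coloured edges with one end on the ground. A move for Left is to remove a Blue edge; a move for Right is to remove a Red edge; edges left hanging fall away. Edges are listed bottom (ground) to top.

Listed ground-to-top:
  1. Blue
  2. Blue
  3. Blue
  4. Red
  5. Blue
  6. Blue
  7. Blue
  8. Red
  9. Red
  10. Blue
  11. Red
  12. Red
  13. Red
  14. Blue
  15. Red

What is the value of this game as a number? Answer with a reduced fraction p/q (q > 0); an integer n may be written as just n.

Build v(s[:k]) for k = 1..15, string s = Blue Blue Blue Red Blue Blue Blue Red Red Blue Red Red Red Blue Red.
B: Left { 0 }, Right { (no moves) } => simplest 1
BB: Left { 0, 1 }, Right { (no moves) } => simplest 2
BBB: Left { 0, 1, 2 }, Right { (no moves) } => simplest 3
BBBR: Left { 0, 1, 2 }, Right { 3 } => simplest 5/2
BBBRB: Left { 0, 1, 2, 5/2 }, Right { 3 } => simplest 11/4
BBBRBB: Left { 0, 1, 2, 5/2, 11/4 }, Right { 3 } => simplest 23/8
BBBRBBB: Left { 0, 1, 2, 5/2, 11/4, 23/8 }, Right { 3 } => simplest 47/16
BBBRBBBR: Left { 0, 1, 2, 5/2, 11/4, 23/8 }, Right { 47/16, 3 } => simplest 93/32
BBBRBBBRR: Left { 0, 1, 2, 5/2, 11/4, 23/8 }, Right { 93/32, 47/16, 3 } => simplest 185/64
BBBRBBBRRB: Left { 0, 1, 2, 5/2, 11/4, 23/8, 185/64 }, Right { 93/32, 47/16, 3 } => simplest 371/128
BBBRBBBRRBR: Left { 0, 1, 2, 5/2, 11/4, 23/8, 185/64 }, Right { 371/128, 93/32, 47/16, 3 } => simplest 741/256
BBBRBBBRRBRR: Left { 0, 1, 2, 5/2, 11/4, 23/8, 185/64 }, Right { 741/256, 371/128, 93/32, 47/16, 3 } => simplest 1481/512
BBBRBBBRRBRRR: Left { 0, 1, 2, 5/2, 11/4, 23/8, 185/64 }, Right { 1481/512, 741/256, 371/128, 93/32, 47/16, 3 } => simplest 2961/1024
BBBRBBBRRBRRRB: Left { 0, 1, 2, 5/2, 11/4, 23/8, 185/64, 2961/1024 }, Right { 1481/512, 741/256, 371/128, 93/32, 47/16, 3 } => simplest 5923/2048
BBBRBBBRRBRRRBR: Left { 0, 1, 2, 5/2, 11/4, 23/8, 185/64, 2961/1024 }, Right { 5923/2048, 1481/512, 741/256, 371/128, 93/32, 47/16, 3 } => simplest 11845/4096

11845/4096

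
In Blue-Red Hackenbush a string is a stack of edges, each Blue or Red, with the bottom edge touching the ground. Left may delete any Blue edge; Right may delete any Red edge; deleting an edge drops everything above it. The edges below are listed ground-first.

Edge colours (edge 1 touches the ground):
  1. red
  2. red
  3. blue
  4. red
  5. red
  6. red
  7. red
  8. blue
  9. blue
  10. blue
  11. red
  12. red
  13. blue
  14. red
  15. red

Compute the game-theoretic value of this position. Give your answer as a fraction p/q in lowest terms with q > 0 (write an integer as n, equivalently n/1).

-15927/8192

Prefix values for red red blue red red red red blue blue blue red red blue red red via {L|R} + simplicity:
g_1 [r]  L=[none]  R=[0]  => -1
g_2 [rr]  L=[none]  R=[-1, 0]  => -2
g_3 [rrb]  L=[-2]  R=[-1, 0]  => -3/2
g_4 [rrbr]  L=[-2]  R=[-3/2, -1, 0]  => -7/4
g_5 [rrbrr]  L=[-2]  R=[-7/4, -3/2, -1, 0]  => -15/8
g_6 [rrbrrr]  L=[-2]  R=[-15/8, -7/4, -3/2, -1, 0]  => -31/16
g_7 [rrbrrrr]  L=[-2]  R=[-31/16, -15/8, -7/4, -3/2, -1, 0]  => -63/32
g_8 [rrbrrrrb]  L=[-2, -63/32]  R=[-31/16, -15/8, -7/4, -3/2, -1, 0]  => -125/64
g_9 [rrbrrrrbb]  L=[-2, -63/32, -125/64]  R=[-31/16, -15/8, -7/4, -3/2, -1, 0]  => -249/128
g_10 [rrbrrrrbbb]  L=[-2, -63/32, -125/64, -249/128]  R=[-31/16, -15/8, -7/4, -3/2, -1, 0]  => -497/256
g_11 [rrbrrrrbbbr]  L=[-2, -63/32, -125/64, -249/128]  R=[-497/256, -31/16, -15/8, -7/4, -3/2, -1, 0]  => -995/512
g_12 [rrbrrrrbbbrr]  L=[-2, -63/32, -125/64, -249/128]  R=[-995/512, -497/256, -31/16, -15/8, -7/4, -3/2, -1, 0]  => -1991/1024
g_13 [rrbrrrrbbbrrb]  L=[-2, -63/32, -125/64, -249/128, -1991/1024]  R=[-995/512, -497/256, -31/16, -15/8, -7/4, -3/2, -1, 0]  => -3981/2048
g_14 [rrbrrrrbbbrrbr]  L=[-2, -63/32, -125/64, -249/128, -1991/1024]  R=[-3981/2048, -995/512, -497/256, -31/16, -15/8, -7/4, -3/2, -1, 0]  => -7963/4096
g_15 [rrbrrrrbbbrrbrr]  L=[-2, -63/32, -125/64, -249/128, -1991/1024]  R=[-7963/4096, -3981/2048, -995/512, -497/256, -31/16, -15/8, -7/4, -3/2, -1, 0]  => -15927/8192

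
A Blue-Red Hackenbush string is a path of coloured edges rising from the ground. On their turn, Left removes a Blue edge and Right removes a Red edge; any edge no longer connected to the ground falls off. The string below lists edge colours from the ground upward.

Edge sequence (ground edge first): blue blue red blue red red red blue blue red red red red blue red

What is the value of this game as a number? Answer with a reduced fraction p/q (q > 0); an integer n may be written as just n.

12677/8192

b: Left { 0 }, Right { — } — simplest 1
bb: Left { 0, 1 }, Right { — } — simplest 2
bbr: Left { 0, 1 }, Right { 2 } — simplest 3/2
bbrb: Left { 0, 1, 3/2 }, Right { 2 } — simplest 7/4
bbrbr: Left { 0, 1, 3/2 }, Right { 7/4, 2 } — simplest 13/8
bbrbrr: Left { 0, 1, 3/2 }, Right { 13/8, 7/4, 2 } — simplest 25/16
bbrbrrr: Left { 0, 1, 3/2 }, Right { 25/16, 13/8, 7/4, 2 } — simplest 49/32
bbrbrrrb: Left { 0, 1, 3/2, 49/32 }, Right { 25/16, 13/8, 7/4, 2 } — simplest 99/64
bbrbrrrbb: Left { 0, 1, 3/2, 49/32, 99/64 }, Right { 25/16, 13/8, 7/4, 2 } — simplest 199/128
bbrbrrrbbr: Left { 0, 1, 3/2, 49/32, 99/64 }, Right { 199/128, 25/16, 13/8, 7/4, 2 } — simplest 397/256
bbrbrrrbbrr: Left { 0, 1, 3/2, 49/32, 99/64 }, Right { 397/256, 199/128, 25/16, 13/8, 7/4, 2 } — simplest 793/512
bbrbrrrbbrrr: Left { 0, 1, 3/2, 49/32, 99/64 }, Right { 793/512, 397/256, 199/128, 25/16, 13/8, 7/4, 2 } — simplest 1585/1024
bbrbrrrbbrrrr: Left { 0, 1, 3/2, 49/32, 99/64 }, Right { 1585/1024, 793/512, 397/256, 199/128, 25/16, 13/8, 7/4, 2 } — simplest 3169/2048
bbrbrrrbbrrrrb: Left { 0, 1, 3/2, 49/32, 99/64, 3169/2048 }, Right { 1585/1024, 793/512, 397/256, 199/128, 25/16, 13/8, 7/4, 2 } — simplest 6339/4096
bbrbrrrbbrrrrbr: Left { 0, 1, 3/2, 49/32, 99/64, 3169/2048 }, Right { 6339/4096, 1585/1024, 793/512, 397/256, 199/128, 25/16, 13/8, 7/4, 2 } — simplest 12677/8192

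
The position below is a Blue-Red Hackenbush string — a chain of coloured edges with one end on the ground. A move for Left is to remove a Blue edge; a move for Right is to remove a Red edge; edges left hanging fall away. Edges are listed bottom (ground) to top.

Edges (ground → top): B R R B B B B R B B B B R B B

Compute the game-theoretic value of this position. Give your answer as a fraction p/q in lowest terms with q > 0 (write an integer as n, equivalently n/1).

Recurse on prefixes of the 15-edge string B R R B B B B R B B B B R B B:
B: Left { 0 }, Right { none } ⇒ simplest 1
BR: Left { 0 }, Right { 1 } ⇒ simplest 1/2
BRR: Left { 0 }, Right { 1/2 1 } ⇒ simplest 1/4
BRRB: Left { 0 1/4 }, Right { 1/2 1 } ⇒ simplest 3/8
BRRBB: Left { 0 1/4 3/8 }, Right { 1/2 1 } ⇒ simplest 7/16
BRRBBB: Left { 0 1/4 3/8 7/16 }, Right { 1/2 1 } ⇒ simplest 15/32
BRRBBBB: Left { 0 1/4 3/8 7/16 15/32 }, Right { 1/2 1 } ⇒ simplest 31/64
BRRBBBBR: Left { 0 1/4 3/8 7/16 15/32 }, Right { 31/64 1/2 1 } ⇒ simplest 61/128
BRRBBBBRB: Left { 0 1/4 3/8 7/16 15/32 61/128 }, Right { 31/64 1/2 1 } ⇒ simplest 123/256
BRRBBBBRBB: Left { 0 1/4 3/8 7/16 15/32 61/128 123/256 }, Right { 31/64 1/2 1 } ⇒ simplest 247/512
BRRBBBBRBBB: Left { 0 1/4 3/8 7/16 15/32 61/128 123/256 247/512 }, Right { 31/64 1/2 1 } ⇒ simplest 495/1024
BRRBBBBRBBBB: Left { 0 1/4 3/8 7/16 15/32 61/128 123/256 247/512 495/1024 }, Right { 31/64 1/2 1 } ⇒ simplest 991/2048
BRRBBBBRBBBBR: Left { 0 1/4 3/8 7/16 15/32 61/128 123/256 247/512 495/1024 }, Right { 991/2048 31/64 1/2 1 } ⇒ simplest 1981/4096
BRRBBBBRBBBBRB: Left { 0 1/4 3/8 7/16 15/32 61/128 123/256 247/512 495/1024 1981/4096 }, Right { 991/2048 31/64 1/2 1 } ⇒ simplest 3963/8192
BRRBBBBRBBBBRBB: Left { 0 1/4 3/8 7/16 15/32 61/128 123/256 247/512 495/1024 1981/4096 3963/8192 }, Right { 991/2048 31/64 1/2 1 } ⇒ simplest 7927/16384

7927/16384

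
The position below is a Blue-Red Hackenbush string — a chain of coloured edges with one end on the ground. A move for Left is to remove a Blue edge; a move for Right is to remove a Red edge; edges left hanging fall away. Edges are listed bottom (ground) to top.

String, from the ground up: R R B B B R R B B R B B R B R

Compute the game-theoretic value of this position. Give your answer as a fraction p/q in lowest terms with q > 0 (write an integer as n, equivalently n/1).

-9803/8192

R: Left { — }, Right { 0 } so simplest -1
RR: Left { — }, Right { -1 0 } so simplest -2
RRB: Left { -2 }, Right { -1 0 } so simplest -3/2
RRBB: Left { -2 -3/2 }, Right { -1 0 } so simplest -5/4
RRBBB: Left { -2 -3/2 -5/4 }, Right { -1 0 } so simplest -9/8
RRBBBR: Left { -2 -3/2 -5/4 }, Right { -9/8 -1 0 } so simplest -19/16
RRBBBRR: Left { -2 -3/2 -5/4 }, Right { -19/16 -9/8 -1 0 } so simplest -39/32
RRBBBRRB: Left { -2 -3/2 -5/4 -39/32 }, Right { -19/16 -9/8 -1 0 } so simplest -77/64
RRBBBRRBB: Left { -2 -3/2 -5/4 -39/32 -77/64 }, Right { -19/16 -9/8 -1 0 } so simplest -153/128
RRBBBRRBBR: Left { -2 -3/2 -5/4 -39/32 -77/64 }, Right { -153/128 -19/16 -9/8 -1 0 } so simplest -307/256
RRBBBRRBBRB: Left { -2 -3/2 -5/4 -39/32 -77/64 -307/256 }, Right { -153/128 -19/16 -9/8 -1 0 } so simplest -613/512
RRBBBRRBBRBB: Left { -2 -3/2 -5/4 -39/32 -77/64 -307/256 -613/512 }, Right { -153/128 -19/16 -9/8 -1 0 } so simplest -1225/1024
RRBBBRRBBRBBR: Left { -2 -3/2 -5/4 -39/32 -77/64 -307/256 -613/512 }, Right { -1225/1024 -153/128 -19/16 -9/8 -1 0 } so simplest -2451/2048
RRBBBRRBBRBBRB: Left { -2 -3/2 -5/4 -39/32 -77/64 -307/256 -613/512 -2451/2048 }, Right { -1225/1024 -153/128 -19/16 -9/8 -1 0 } so simplest -4901/4096
RRBBBRRBBRBBRBR: Left { -2 -3/2 -5/4 -39/32 -77/64 -307/256 -613/512 -2451/2048 }, Right { -4901/4096 -1225/1024 -153/128 -19/16 -9/8 -1 0 } so simplest -9803/8192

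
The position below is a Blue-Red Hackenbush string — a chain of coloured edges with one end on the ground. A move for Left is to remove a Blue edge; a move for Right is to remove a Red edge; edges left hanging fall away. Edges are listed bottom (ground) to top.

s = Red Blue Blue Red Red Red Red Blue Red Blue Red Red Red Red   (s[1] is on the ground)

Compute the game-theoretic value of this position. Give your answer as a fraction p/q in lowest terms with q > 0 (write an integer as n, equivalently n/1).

step 1: add Red to get R; options L={  } R={ 0 } — -1
step 2: add Blue to get RB; options L={ -1 } R={ 0 } — -1/2
step 3: add Blue to get RBB; options L={ -1,-1/2 } R={ 0 } — -1/4
step 4: add Red to get RBBR; options L={ -1,-1/2 } R={ -1/4,0 } — -3/8
step 5: add Red to get RBBRR; options L={ -1,-1/2 } R={ -3/8,-1/4,0 } — -7/16
step 6: add Red to get RBBRRR; options L={ -1,-1/2 } R={ -7/16,-3/8,-1/4,0 } — -15/32
step 7: add Red to get RBBRRRR; options L={ -1,-1/2 } R={ -15/32,-7/16,-3/8,-1/4,0 } — -31/64
step 8: add Blue to get RBBRRRRB; options L={ -1,-1/2,-31/64 } R={ -15/32,-7/16,-3/8,-1/4,0 } — -61/128
step 9: add Red to get RBBRRRRBR; options L={ -1,-1/2,-31/64 } R={ -61/128,-15/32,-7/16,-3/8,-1/4,0 } — -123/256
step 10: add Blue to get RBBRRRRBRB; options L={ -1,-1/2,-31/64,-123/256 } R={ -61/128,-15/32,-7/16,-3/8,-1/4,0 } — -245/512
step 11: add Red to get RBBRRRRBRBR; options L={ -1,-1/2,-31/64,-123/256 } R={ -245/512,-61/128,-15/32,-7/16,-3/8,-1/4,0 } — -491/1024
step 12: add Red to get RBBRRRRBRBRR; options L={ -1,-1/2,-31/64,-123/256 } R={ -491/1024,-245/512,-61/128,-15/32,-7/16,-3/8,-1/4,0 } — -983/2048
step 13: add Red to get RBBRRRRBRBRRR; options L={ -1,-1/2,-31/64,-123/256 } R={ -983/2048,-491/1024,-245/512,-61/128,-15/32,-7/16,-3/8,-1/4,0 } — -1967/4096
step 14: add Red to get RBBRRRRBRBRRRR; options L={ -1,-1/2,-31/64,-123/256 } R={ -1967/4096,-983/2048,-491/1024,-245/512,-61/128,-15/32,-7/16,-3/8,-1/4,0 } — -3935/8192

-3935/8192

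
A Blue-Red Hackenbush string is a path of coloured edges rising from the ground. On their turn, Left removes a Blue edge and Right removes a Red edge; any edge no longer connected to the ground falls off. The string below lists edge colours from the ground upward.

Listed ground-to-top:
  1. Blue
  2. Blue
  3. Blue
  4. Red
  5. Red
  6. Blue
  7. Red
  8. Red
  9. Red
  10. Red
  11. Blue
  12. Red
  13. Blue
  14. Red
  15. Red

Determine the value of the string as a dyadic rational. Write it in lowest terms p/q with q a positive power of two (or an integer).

1 of 15 · B · max L 0 · min R +∞ = 1
2 of 15 · BB · max L 1 · min R +∞ = 2
3 of 15 · BBB · max L 2 · min R +∞ = 3
4 of 15 · BBBR · max L 2 · min R 3 = 5/2
5 of 15 · BBBRR · max L 2 · min R 5/2 = 9/4
6 of 15 · BBBRRB · max L 9/4 · min R 5/2 = 19/8
7 of 15 · BBBRRBR · max L 9/4 · min R 19/8 = 37/16
8 of 15 · BBBRRBRR · max L 9/4 · min R 37/16 = 73/32
9 of 15 · BBBRRBRRR · max L 9/4 · min R 73/32 = 145/64
10 of 15 · BBBRRBRRRR · max L 9/4 · min R 145/64 = 289/128
11 of 15 · BBBRRBRRRRB · max L 289/128 · min R 145/64 = 579/256
12 of 15 · BBBRRBRRRRBR · max L 289/128 · min R 579/256 = 1157/512
13 of 15 · BBBRRBRRRRBRB · max L 1157/512 · min R 579/256 = 2315/1024
14 of 15 · BBBRRBRRRRBRBR · max L 1157/512 · min R 2315/1024 = 4629/2048
15 of 15 · BBBRRBRRRRBRBRR · max L 1157/512 · min R 4629/2048 = 9257/4096

9257/4096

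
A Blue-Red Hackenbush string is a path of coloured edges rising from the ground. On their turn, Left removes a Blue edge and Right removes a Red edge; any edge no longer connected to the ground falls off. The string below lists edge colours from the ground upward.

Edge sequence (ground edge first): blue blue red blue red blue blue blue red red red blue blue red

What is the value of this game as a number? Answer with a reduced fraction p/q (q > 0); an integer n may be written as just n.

Prefix values for blue blue red blue red blue blue blue red red red blue blue red via {L|R} + simplicity:
edge 1 of 14 (blue): { 0 | ∅ } → 1
edge 2 of 14 (blue): { 0 1 | ∅ } → 2
edge 3 of 14 (red): { 0 1 | 2 } → 3/2
edge 4 of 14 (blue): { 0 1 3/2 | 2 } → 7/4
edge 5 of 14 (red): { 0 1 3/2 | 7/4 2 } → 13/8
edge 6 of 14 (blue): { 0 1 3/2 13/8 | 7/4 2 } → 27/16
edge 7 of 14 (blue): { 0 1 3/2 13/8 27/16 | 7/4 2 } → 55/32
edge 8 of 14 (blue): { 0 1 3/2 13/8 27/16 55/32 | 7/4 2 } → 111/64
edge 9 of 14 (red): { 0 1 3/2 13/8 27/16 55/32 | 111/64 7/4 2 } → 221/128
edge 10 of 14 (red): { 0 1 3/2 13/8 27/16 55/32 | 221/128 111/64 7/4 2 } → 441/256
edge 11 of 14 (red): { 0 1 3/2 13/8 27/16 55/32 | 441/256 221/128 111/64 7/4 2 } → 881/512
edge 12 of 14 (blue): { 0 1 3/2 13/8 27/16 55/32 881/512 | 441/256 221/128 111/64 7/4 2 } → 1763/1024
edge 13 of 14 (blue): { 0 1 3/2 13/8 27/16 55/32 881/512 1763/1024 | 441/256 221/128 111/64 7/4 2 } → 3527/2048
edge 14 of 14 (red): { 0 1 3/2 13/8 27/16 55/32 881/512 1763/1024 | 3527/2048 441/256 221/128 111/64 7/4 2 } → 7053/4096

7053/4096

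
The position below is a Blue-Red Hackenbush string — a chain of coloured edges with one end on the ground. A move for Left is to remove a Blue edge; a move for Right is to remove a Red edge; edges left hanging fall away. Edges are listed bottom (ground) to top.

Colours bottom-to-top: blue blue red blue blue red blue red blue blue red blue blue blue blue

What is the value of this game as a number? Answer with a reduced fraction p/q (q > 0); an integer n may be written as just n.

Recurse on prefixes of the 15-edge string blue blue red blue blue red blue red blue blue red blue blue blue blue:
value(b) = { 0 | ∅ } => 1
value(bb) = { 0,1 | ∅ } => 2
value(bbr) = { 0,1 | 2 } => 3/2
value(bbrb) = { 0,1,3/2 | 2 } => 7/4
value(bbrbb) = { 0,1,3/2,7/4 | 2 } => 15/8
value(bbrbbr) = { 0,1,3/2,7/4 | 15/8,2 } => 29/16
value(bbrbbrb) = { 0,1,3/2,7/4,29/16 | 15/8,2 } => 59/32
value(bbrbbrbr) = { 0,1,3/2,7/4,29/16 | 59/32,15/8,2 } => 117/64
value(bbrbbrbrb) = { 0,1,3/2,7/4,29/16,117/64 | 59/32,15/8,2 } => 235/128
value(bbrbbrbrbb) = { 0,1,3/2,7/4,29/16,117/64,235/128 | 59/32,15/8,2 } => 471/256
value(bbrbbrbrbbr) = { 0,1,3/2,7/4,29/16,117/64,235/128 | 471/256,59/32,15/8,2 } => 941/512
value(bbrbbrbrbbrb) = { 0,1,3/2,7/4,29/16,117/64,235/128,941/512 | 471/256,59/32,15/8,2 } => 1883/1024
value(bbrbbrbrbbrbb) = { 0,1,3/2,7/4,29/16,117/64,235/128,941/512,1883/1024 | 471/256,59/32,15/8,2 } => 3767/2048
value(bbrbbrbrbbrbbb) = { 0,1,3/2,7/4,29/16,117/64,235/128,941/512,1883/1024,3767/2048 | 471/256,59/32,15/8,2 } => 7535/4096
value(bbrbbrbrbbrbbbb) = { 0,1,3/2,7/4,29/16,117/64,235/128,941/512,1883/1024,3767/2048,7535/4096 | 471/256,59/32,15/8,2 } => 15071/8192

15071/8192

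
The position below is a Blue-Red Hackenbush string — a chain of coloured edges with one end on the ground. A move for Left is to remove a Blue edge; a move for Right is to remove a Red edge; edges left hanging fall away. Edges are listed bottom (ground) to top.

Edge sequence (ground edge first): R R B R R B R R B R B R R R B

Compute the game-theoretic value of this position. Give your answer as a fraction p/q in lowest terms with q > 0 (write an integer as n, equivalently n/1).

-15197/8192

Prefix values for R R B R R B R R B R B R R R B via {L|R} + simplicity:
1 of 15 · R · max L −∞ · min R 0 = -1
2 of 15 · RR · max L −∞ · min R -1 = -2
3 of 15 · RRB · max L -2 · min R -1 = -3/2
4 of 15 · RRBR · max L -2 · min R -3/2 = -7/4
5 of 15 · RRBRR · max L -2 · min R -7/4 = -15/8
6 of 15 · RRBRRB · max L -15/8 · min R -7/4 = -29/16
7 of 15 · RRBRRBR · max L -15/8 · min R -29/16 = -59/32
8 of 15 · RRBRRBRR · max L -15/8 · min R -59/32 = -119/64
9 of 15 · RRBRRBRRB · max L -119/64 · min R -59/32 = -237/128
10 of 15 · RRBRRBRRBR · max L -119/64 · min R -237/128 = -475/256
11 of 15 · RRBRRBRRBRB · max L -475/256 · min R -237/128 = -949/512
12 of 15 · RRBRRBRRBRBR · max L -475/256 · min R -949/512 = -1899/1024
13 of 15 · RRBRRBRRBRBRR · max L -475/256 · min R -1899/1024 = -3799/2048
14 of 15 · RRBRRBRRBRBRRR · max L -475/256 · min R -3799/2048 = -7599/4096
15 of 15 · RRBRRBRRBRBRRRB · max L -7599/4096 · min R -3799/2048 = -15197/8192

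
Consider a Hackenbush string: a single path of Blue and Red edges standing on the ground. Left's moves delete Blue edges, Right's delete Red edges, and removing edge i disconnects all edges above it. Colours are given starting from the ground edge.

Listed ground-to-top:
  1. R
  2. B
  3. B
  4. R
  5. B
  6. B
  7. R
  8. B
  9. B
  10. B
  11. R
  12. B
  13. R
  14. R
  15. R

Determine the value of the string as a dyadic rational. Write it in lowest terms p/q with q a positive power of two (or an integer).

G(R) = { · | 0 } -> -1
G(RB) = { -1 | 0 } -> -1/2
G(RBB) = { -1; -1/2 | 0 } -> -1/4
G(RBBR) = { -1; -1/2 | -1/4; 0 } -> -3/8
G(RBBRB) = { -1; -1/2; -3/8 | -1/4; 0 } -> -5/16
G(RBBRBB) = { -1; -1/2; -3/8; -5/16 | -1/4; 0 } -> -9/32
G(RBBRBBR) = { -1; -1/2; -3/8; -5/16 | -9/32; -1/4; 0 } -> -19/64
G(RBBRBBRB) = { -1; -1/2; -3/8; -5/16; -19/64 | -9/32; -1/4; 0 } -> -37/128
G(RBBRBBRBB) = { -1; -1/2; -3/8; -5/16; -19/64; -37/128 | -9/32; -1/4; 0 } -> -73/256
G(RBBRBBRBBB) = { -1; -1/2; -3/8; -5/16; -19/64; -37/128; -73/256 | -9/32; -1/4; 0 } -> -145/512
G(RBBRBBRBBBR) = { -1; -1/2; -3/8; -5/16; -19/64; -37/128; -73/256 | -145/512; -9/32; -1/4; 0 } -> -291/1024
G(RBBRBBRBBBRB) = { -1; -1/2; -3/8; -5/16; -19/64; -37/128; -73/256; -291/1024 | -145/512; -9/32; -1/4; 0 } -> -581/2048
G(RBBRBBRBBBRBR) = { -1; -1/2; -3/8; -5/16; -19/64; -37/128; -73/256; -291/1024 | -581/2048; -145/512; -9/32; -1/4; 0 } -> -1163/4096
G(RBBRBBRBBBRBRR) = { -1; -1/2; -3/8; -5/16; -19/64; -37/128; -73/256; -291/1024 | -1163/4096; -581/2048; -145/512; -9/32; -1/4; 0 } -> -2327/8192
G(RBBRBBRBBBRBRRR) = { -1; -1/2; -3/8; -5/16; -19/64; -37/128; -73/256; -291/1024 | -2327/8192; -1163/4096; -581/2048; -145/512; -9/32; -1/4; 0 } -> -4655/16384

-4655/16384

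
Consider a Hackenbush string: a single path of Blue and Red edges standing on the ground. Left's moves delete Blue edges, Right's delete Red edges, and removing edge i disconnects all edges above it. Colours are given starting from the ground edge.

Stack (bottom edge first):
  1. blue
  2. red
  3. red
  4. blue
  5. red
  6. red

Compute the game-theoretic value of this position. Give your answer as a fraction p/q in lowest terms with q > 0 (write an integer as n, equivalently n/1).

9/32

step 1: add blue to get b; options L={ 0 } R={ ∅ } ⇒ 1
step 2: add red to get br; options L={ 0 } R={ 1 } ⇒ 1/2
step 3: add red to get brr; options L={ 0 } R={ 1/2,1 } ⇒ 1/4
step 4: add blue to get brrb; options L={ 0,1/4 } R={ 1/2,1 } ⇒ 3/8
step 5: add red to get brrbr; options L={ 0,1/4 } R={ 3/8,1/2,1 } ⇒ 5/16
step 6: add red to get brrbrr; options L={ 0,1/4 } R={ 5/16,3/8,1/2,1 } ⇒ 9/32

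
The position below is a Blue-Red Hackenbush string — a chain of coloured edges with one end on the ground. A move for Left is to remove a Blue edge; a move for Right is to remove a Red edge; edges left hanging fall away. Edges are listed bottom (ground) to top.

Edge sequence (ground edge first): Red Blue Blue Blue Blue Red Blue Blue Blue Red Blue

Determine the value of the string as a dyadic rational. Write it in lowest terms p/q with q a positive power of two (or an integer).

v(R) = {  | 0 } so -1
v(RB) = { -1 | 0 } so -1/2
v(RBB) = { -1, -1/2 | 0 } so -1/4
v(RBBB) = { -1, -1/2, -1/4 | 0 } so -1/8
v(RBBBB) = { -1, -1/2, -1/4, -1/8 | 0 } so -1/16
v(RBBBBR) = { -1, -1/2, -1/4, -1/8 | -1/16, 0 } so -3/32
v(RBBBBRB) = { -1, -1/2, -1/4, -1/8, -3/32 | -1/16, 0 } so -5/64
v(RBBBBRBB) = { -1, -1/2, -1/4, -1/8, -3/32, -5/64 | -1/16, 0 } so -9/128
v(RBBBBRBBB) = { -1, -1/2, -1/4, -1/8, -3/32, -5/64, -9/128 | -1/16, 0 } so -17/256
v(RBBBBRBBBR) = { -1, -1/2, -1/4, -1/8, -3/32, -5/64, -9/128 | -17/256, -1/16, 0 } so -35/512
v(RBBBBRBBBRB) = { -1, -1/2, -1/4, -1/8, -3/32, -5/64, -9/128, -35/512 | -17/256, -1/16, 0 } so -69/1024

-69/1024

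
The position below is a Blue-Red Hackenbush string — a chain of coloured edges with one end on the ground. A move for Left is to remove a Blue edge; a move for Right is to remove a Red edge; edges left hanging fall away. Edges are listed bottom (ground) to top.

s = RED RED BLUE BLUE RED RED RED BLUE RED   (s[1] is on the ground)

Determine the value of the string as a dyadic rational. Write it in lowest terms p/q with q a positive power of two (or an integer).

Build value(s[:k]) for k = 1..9, string s = RED RED BLUE BLUE RED RED RED BLUE RED.
R: Left { (no moves) }, Right { 0 } so simplest -1
RR: Left { (no moves) }, Right { -1; 0 } so simplest -2
RRB: Left { -2 }, Right { -1; 0 } so simplest -3/2
RRBB: Left { -2; -3/2 }, Right { -1; 0 } so simplest -5/4
RRBBR: Left { -2; -3/2 }, Right { -5/4; -1; 0 } so simplest -11/8
RRBBRR: Left { -2; -3/2 }, Right { -11/8; -5/4; -1; 0 } so simplest -23/16
RRBBRRR: Left { -2; -3/2 }, Right { -23/16; -11/8; -5/4; -1; 0 } so simplest -47/32
RRBBRRRB: Left { -2; -3/2; -47/32 }, Right { -23/16; -11/8; -5/4; -1; 0 } so simplest -93/64
RRBBRRRBR: Left { -2; -3/2; -47/32 }, Right { -93/64; -23/16; -11/8; -5/4; -1; 0 } so simplest -187/128

-187/128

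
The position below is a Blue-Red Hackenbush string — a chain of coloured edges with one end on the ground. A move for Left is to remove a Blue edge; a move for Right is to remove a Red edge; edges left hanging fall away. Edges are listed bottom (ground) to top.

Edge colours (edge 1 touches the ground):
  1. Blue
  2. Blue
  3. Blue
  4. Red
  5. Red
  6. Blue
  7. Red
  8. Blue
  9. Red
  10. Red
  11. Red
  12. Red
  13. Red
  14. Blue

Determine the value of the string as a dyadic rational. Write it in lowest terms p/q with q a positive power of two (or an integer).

value(B) = { 0 | — } ⇒ 1
value(BB) = { 0; 1 | — } ⇒ 2
value(BBB) = { 0; 1; 2 | — } ⇒ 3
value(BBBR) = { 0; 1; 2 | 3 } ⇒ 5/2
value(BBBRR) = { 0; 1; 2 | 5/2; 3 } ⇒ 9/4
value(BBBRRB) = { 0; 1; 2; 9/4 | 5/2; 3 } ⇒ 19/8
value(BBBRRBR) = { 0; 1; 2; 9/4 | 19/8; 5/2; 3 } ⇒ 37/16
value(BBBRRBRB) = { 0; 1; 2; 9/4; 37/16 | 19/8; 5/2; 3 } ⇒ 75/32
value(BBBRRBRBR) = { 0; 1; 2; 9/4; 37/16 | 75/32; 19/8; 5/2; 3 } ⇒ 149/64
value(BBBRRBRBRR) = { 0; 1; 2; 9/4; 37/16 | 149/64; 75/32; 19/8; 5/2; 3 } ⇒ 297/128
value(BBBRRBRBRRR) = { 0; 1; 2; 9/4; 37/16 | 297/128; 149/64; 75/32; 19/8; 5/2; 3 } ⇒ 593/256
value(BBBRRBRBRRRR) = { 0; 1; 2; 9/4; 37/16 | 593/256; 297/128; 149/64; 75/32; 19/8; 5/2; 3 } ⇒ 1185/512
value(BBBRRBRBRRRRR) = { 0; 1; 2; 9/4; 37/16 | 1185/512; 593/256; 297/128; 149/64; 75/32; 19/8; 5/2; 3 } ⇒ 2369/1024
value(BBBRRBRBRRRRRB) = { 0; 1; 2; 9/4; 37/16; 2369/1024 | 1185/512; 593/256; 297/128; 149/64; 75/32; 19/8; 5/2; 3 } ⇒ 4739/2048

4739/2048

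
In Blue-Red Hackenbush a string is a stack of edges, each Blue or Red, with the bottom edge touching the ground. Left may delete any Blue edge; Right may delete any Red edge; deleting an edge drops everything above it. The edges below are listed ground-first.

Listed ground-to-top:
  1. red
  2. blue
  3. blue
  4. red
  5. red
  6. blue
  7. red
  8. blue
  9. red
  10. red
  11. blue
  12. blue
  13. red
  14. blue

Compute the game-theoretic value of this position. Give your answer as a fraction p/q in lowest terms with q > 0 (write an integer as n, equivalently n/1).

r: Left { (no moves) }, Right { 0 } — simplest -1
rb: Left { -1 }, Right { 0 } — simplest -1/2
rbb: Left { -1,-1/2 }, Right { 0 } — simplest -1/4
rbbr: Left { -1,-1/2 }, Right { -1/4,0 } — simplest -3/8
rbbrr: Left { -1,-1/2 }, Right { -3/8,-1/4,0 } — simplest -7/16
rbbrrb: Left { -1,-1/2,-7/16 }, Right { -3/8,-1/4,0 } — simplest -13/32
rbbrrbr: Left { -1,-1/2,-7/16 }, Right { -13/32,-3/8,-1/4,0 } — simplest -27/64
rbbrrbrb: Left { -1,-1/2,-7/16,-27/64 }, Right { -13/32,-3/8,-1/4,0 } — simplest -53/128
rbbrrbrbr: Left { -1,-1/2,-7/16,-27/64 }, Right { -53/128,-13/32,-3/8,-1/4,0 } — simplest -107/256
rbbrrbrbrr: Left { -1,-1/2,-7/16,-27/64 }, Right { -107/256,-53/128,-13/32,-3/8,-1/4,0 } — simplest -215/512
rbbrrbrbrrb: Left { -1,-1/2,-7/16,-27/64,-215/512 }, Right { -107/256,-53/128,-13/32,-3/8,-1/4,0 } — simplest -429/1024
rbbrrbrbrrbb: Left { -1,-1/2,-7/16,-27/64,-215/512,-429/1024 }, Right { -107/256,-53/128,-13/32,-3/8,-1/4,0 } — simplest -857/2048
rbbrrbrbrrbbr: Left { -1,-1/2,-7/16,-27/64,-215/512,-429/1024 }, Right { -857/2048,-107/256,-53/128,-13/32,-3/8,-1/4,0 } — simplest -1715/4096
rbbrrbrbrrbbrb: Left { -1,-1/2,-7/16,-27/64,-215/512,-429/1024,-1715/4096 }, Right { -857/2048,-107/256,-53/128,-13/32,-3/8,-1/4,0 } — simplest -3429/8192

-3429/8192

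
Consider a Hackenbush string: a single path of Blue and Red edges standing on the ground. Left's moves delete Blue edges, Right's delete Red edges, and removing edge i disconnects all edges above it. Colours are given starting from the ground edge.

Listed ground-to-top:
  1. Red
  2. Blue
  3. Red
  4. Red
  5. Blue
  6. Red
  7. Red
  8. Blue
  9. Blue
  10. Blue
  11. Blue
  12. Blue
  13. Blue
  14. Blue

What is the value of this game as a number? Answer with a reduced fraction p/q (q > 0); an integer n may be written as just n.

-6913/8192

Prefix values for Red Blue Red Red Blue Red Red Blue Blue Blue Blue Blue Blue Blue via {L|R} + simplicity:
1 of 14 · R · max L −∞ · min R 0 → -1
2 of 14 · RB · max L -1 · min R 0 → -1/2
3 of 14 · RBR · max L -1 · min R -1/2 → -3/4
4 of 14 · RBRR · max L -1 · min R -3/4 → -7/8
5 of 14 · RBRRB · max L -7/8 · min R -3/4 → -13/16
6 of 14 · RBRRBR · max L -7/8 · min R -13/16 → -27/32
7 of 14 · RBRRBRR · max L -7/8 · min R -27/32 → -55/64
8 of 14 · RBRRBRRB · max L -55/64 · min R -27/32 → -109/128
9 of 14 · RBRRBRRBB · max L -109/128 · min R -27/32 → -217/256
10 of 14 · RBRRBRRBBB · max L -217/256 · min R -27/32 → -433/512
11 of 14 · RBRRBRRBBBB · max L -433/512 · min R -27/32 → -865/1024
12 of 14 · RBRRBRRBBBBB · max L -865/1024 · min R -27/32 → -1729/2048
13 of 14 · RBRRBRRBBBBBB · max L -1729/2048 · min R -27/32 → -3457/4096
14 of 14 · RBRRBRRBBBBBBB · max L -3457/4096 · min R -27/32 → -6913/8192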